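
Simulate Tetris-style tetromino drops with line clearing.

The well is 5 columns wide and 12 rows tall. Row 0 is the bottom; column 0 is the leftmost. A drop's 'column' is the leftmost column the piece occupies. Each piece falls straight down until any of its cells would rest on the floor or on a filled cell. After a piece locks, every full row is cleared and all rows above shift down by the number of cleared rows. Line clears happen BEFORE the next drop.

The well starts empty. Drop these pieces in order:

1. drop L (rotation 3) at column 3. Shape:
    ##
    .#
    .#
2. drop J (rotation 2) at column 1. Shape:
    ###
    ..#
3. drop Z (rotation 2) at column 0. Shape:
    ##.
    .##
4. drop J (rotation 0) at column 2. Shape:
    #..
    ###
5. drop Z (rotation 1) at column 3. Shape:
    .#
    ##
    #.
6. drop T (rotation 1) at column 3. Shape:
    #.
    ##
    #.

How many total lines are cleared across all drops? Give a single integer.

Drop 1: L rot3 at col 3 lands with bottom-row=0; cleared 0 line(s) (total 0); column heights now [0 0 0 3 3], max=3
Drop 2: J rot2 at col 1 lands with bottom-row=3; cleared 0 line(s) (total 0); column heights now [0 5 5 5 3], max=5
Drop 3: Z rot2 at col 0 lands with bottom-row=5; cleared 0 line(s) (total 0); column heights now [7 7 6 5 3], max=7
Drop 4: J rot0 at col 2 lands with bottom-row=6; cleared 1 line(s) (total 1); column heights now [0 6 7 5 3], max=7
Drop 5: Z rot1 at col 3 lands with bottom-row=5; cleared 0 line(s) (total 1); column heights now [0 6 7 7 8], max=8
Drop 6: T rot1 at col 3 lands with bottom-row=7; cleared 0 line(s) (total 1); column heights now [0 6 7 10 9], max=10

Answer: 1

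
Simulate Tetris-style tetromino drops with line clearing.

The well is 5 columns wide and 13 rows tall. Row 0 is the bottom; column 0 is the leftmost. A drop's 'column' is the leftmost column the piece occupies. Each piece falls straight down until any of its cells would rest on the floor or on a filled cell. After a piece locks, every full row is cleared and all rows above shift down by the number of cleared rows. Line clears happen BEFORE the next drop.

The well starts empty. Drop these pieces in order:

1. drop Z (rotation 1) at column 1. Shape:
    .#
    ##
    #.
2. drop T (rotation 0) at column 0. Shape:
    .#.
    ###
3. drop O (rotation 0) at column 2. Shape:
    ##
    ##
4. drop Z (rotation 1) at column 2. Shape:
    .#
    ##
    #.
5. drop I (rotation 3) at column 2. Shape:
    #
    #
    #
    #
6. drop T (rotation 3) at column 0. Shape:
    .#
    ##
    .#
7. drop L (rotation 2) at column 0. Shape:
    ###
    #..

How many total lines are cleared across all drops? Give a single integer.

Drop 1: Z rot1 at col 1 lands with bottom-row=0; cleared 0 line(s) (total 0); column heights now [0 2 3 0 0], max=3
Drop 2: T rot0 at col 0 lands with bottom-row=3; cleared 0 line(s) (total 0); column heights now [4 5 4 0 0], max=5
Drop 3: O rot0 at col 2 lands with bottom-row=4; cleared 0 line(s) (total 0); column heights now [4 5 6 6 0], max=6
Drop 4: Z rot1 at col 2 lands with bottom-row=6; cleared 0 line(s) (total 0); column heights now [4 5 8 9 0], max=9
Drop 5: I rot3 at col 2 lands with bottom-row=8; cleared 0 line(s) (total 0); column heights now [4 5 12 9 0], max=12
Drop 6: T rot3 at col 0 lands with bottom-row=5; cleared 0 line(s) (total 0); column heights now [7 8 12 9 0], max=12
Drop 7: L rot2 at col 0 lands with bottom-row=11; cleared 0 line(s) (total 0); column heights now [13 13 13 9 0], max=13

Answer: 0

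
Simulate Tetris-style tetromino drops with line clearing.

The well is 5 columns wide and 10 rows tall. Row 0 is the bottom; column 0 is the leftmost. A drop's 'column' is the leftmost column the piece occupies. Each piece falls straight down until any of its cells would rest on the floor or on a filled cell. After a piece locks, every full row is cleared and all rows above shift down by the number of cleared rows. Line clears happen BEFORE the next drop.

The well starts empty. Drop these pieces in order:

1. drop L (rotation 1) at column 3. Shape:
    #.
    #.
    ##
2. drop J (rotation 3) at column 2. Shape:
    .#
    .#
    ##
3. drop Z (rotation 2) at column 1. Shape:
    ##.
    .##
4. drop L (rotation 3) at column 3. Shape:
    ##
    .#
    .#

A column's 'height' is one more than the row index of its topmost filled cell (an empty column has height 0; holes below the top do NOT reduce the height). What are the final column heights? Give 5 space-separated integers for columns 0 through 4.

Answer: 0 8 8 8 8

Derivation:
Drop 1: L rot1 at col 3 lands with bottom-row=0; cleared 0 line(s) (total 0); column heights now [0 0 0 3 1], max=3
Drop 2: J rot3 at col 2 lands with bottom-row=3; cleared 0 line(s) (total 0); column heights now [0 0 4 6 1], max=6
Drop 3: Z rot2 at col 1 lands with bottom-row=6; cleared 0 line(s) (total 0); column heights now [0 8 8 7 1], max=8
Drop 4: L rot3 at col 3 lands with bottom-row=5; cleared 0 line(s) (total 0); column heights now [0 8 8 8 8], max=8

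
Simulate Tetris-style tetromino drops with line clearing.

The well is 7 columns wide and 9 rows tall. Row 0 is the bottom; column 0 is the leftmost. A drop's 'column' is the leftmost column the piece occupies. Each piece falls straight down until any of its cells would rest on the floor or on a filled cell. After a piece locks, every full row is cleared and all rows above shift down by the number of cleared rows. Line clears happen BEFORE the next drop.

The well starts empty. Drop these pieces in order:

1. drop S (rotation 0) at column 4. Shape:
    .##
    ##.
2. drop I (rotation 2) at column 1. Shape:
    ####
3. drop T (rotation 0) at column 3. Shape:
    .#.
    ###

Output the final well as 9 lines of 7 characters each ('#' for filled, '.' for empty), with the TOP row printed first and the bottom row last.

Drop 1: S rot0 at col 4 lands with bottom-row=0; cleared 0 line(s) (total 0); column heights now [0 0 0 0 1 2 2], max=2
Drop 2: I rot2 at col 1 lands with bottom-row=1; cleared 0 line(s) (total 0); column heights now [0 2 2 2 2 2 2], max=2
Drop 3: T rot0 at col 3 lands with bottom-row=2; cleared 0 line(s) (total 0); column heights now [0 2 2 3 4 3 2], max=4

Answer: .......
.......
.......
.......
.......
....#..
...###.
.######
....##.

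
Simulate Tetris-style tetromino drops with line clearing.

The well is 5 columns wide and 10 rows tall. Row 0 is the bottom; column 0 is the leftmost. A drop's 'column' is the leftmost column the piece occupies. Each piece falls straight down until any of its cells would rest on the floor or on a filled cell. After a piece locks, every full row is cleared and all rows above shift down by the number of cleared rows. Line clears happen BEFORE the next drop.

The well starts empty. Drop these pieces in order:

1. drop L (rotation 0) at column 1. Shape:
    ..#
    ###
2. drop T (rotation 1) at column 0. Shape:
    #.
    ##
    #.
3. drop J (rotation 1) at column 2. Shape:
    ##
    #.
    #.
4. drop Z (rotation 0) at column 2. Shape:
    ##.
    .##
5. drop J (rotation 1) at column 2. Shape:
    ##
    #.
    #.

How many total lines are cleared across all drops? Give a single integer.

Answer: 0

Derivation:
Drop 1: L rot0 at col 1 lands with bottom-row=0; cleared 0 line(s) (total 0); column heights now [0 1 1 2 0], max=2
Drop 2: T rot1 at col 0 lands with bottom-row=0; cleared 0 line(s) (total 0); column heights now [3 2 1 2 0], max=3
Drop 3: J rot1 at col 2 lands with bottom-row=1; cleared 0 line(s) (total 0); column heights now [3 2 4 4 0], max=4
Drop 4: Z rot0 at col 2 lands with bottom-row=4; cleared 0 line(s) (total 0); column heights now [3 2 6 6 5], max=6
Drop 5: J rot1 at col 2 lands with bottom-row=6; cleared 0 line(s) (total 0); column heights now [3 2 9 9 5], max=9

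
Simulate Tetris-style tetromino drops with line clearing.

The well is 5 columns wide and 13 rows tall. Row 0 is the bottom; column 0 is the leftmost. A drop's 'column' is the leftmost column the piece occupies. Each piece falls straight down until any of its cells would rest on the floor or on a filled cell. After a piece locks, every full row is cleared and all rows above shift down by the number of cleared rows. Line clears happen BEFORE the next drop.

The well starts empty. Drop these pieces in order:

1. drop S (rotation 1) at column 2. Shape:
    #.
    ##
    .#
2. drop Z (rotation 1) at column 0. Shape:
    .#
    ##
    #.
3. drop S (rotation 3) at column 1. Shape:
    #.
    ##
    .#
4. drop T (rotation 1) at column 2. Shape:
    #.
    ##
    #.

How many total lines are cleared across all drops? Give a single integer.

Answer: 0

Derivation:
Drop 1: S rot1 at col 2 lands with bottom-row=0; cleared 0 line(s) (total 0); column heights now [0 0 3 2 0], max=3
Drop 2: Z rot1 at col 0 lands with bottom-row=0; cleared 0 line(s) (total 0); column heights now [2 3 3 2 0], max=3
Drop 3: S rot3 at col 1 lands with bottom-row=3; cleared 0 line(s) (total 0); column heights now [2 6 5 2 0], max=6
Drop 4: T rot1 at col 2 lands with bottom-row=5; cleared 0 line(s) (total 0); column heights now [2 6 8 7 0], max=8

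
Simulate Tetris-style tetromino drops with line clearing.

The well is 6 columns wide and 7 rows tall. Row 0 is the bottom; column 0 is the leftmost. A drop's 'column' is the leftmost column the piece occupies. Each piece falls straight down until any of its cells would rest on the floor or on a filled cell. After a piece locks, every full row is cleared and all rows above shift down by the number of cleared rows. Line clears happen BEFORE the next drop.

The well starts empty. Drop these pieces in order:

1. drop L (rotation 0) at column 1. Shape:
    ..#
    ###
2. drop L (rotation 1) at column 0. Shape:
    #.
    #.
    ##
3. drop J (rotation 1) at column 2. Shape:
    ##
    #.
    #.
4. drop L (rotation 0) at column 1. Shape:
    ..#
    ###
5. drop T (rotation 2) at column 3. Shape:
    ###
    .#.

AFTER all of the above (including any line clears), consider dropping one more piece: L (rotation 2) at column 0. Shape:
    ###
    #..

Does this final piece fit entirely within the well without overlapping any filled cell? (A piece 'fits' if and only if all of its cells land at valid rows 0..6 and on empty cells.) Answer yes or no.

Drop 1: L rot0 at col 1 lands with bottom-row=0; cleared 0 line(s) (total 0); column heights now [0 1 1 2 0 0], max=2
Drop 2: L rot1 at col 0 lands with bottom-row=1; cleared 0 line(s) (total 0); column heights now [4 2 1 2 0 0], max=4
Drop 3: J rot1 at col 2 lands with bottom-row=1; cleared 0 line(s) (total 0); column heights now [4 2 4 4 0 0], max=4
Drop 4: L rot0 at col 1 lands with bottom-row=4; cleared 0 line(s) (total 0); column heights now [4 5 5 6 0 0], max=6
Drop 5: T rot2 at col 3 lands with bottom-row=5; cleared 0 line(s) (total 0); column heights now [4 5 5 7 7 7], max=7
Test piece L rot2 at col 0 (width 3): heights before test = [4 5 5 7 7 7]; fits = True

Answer: yes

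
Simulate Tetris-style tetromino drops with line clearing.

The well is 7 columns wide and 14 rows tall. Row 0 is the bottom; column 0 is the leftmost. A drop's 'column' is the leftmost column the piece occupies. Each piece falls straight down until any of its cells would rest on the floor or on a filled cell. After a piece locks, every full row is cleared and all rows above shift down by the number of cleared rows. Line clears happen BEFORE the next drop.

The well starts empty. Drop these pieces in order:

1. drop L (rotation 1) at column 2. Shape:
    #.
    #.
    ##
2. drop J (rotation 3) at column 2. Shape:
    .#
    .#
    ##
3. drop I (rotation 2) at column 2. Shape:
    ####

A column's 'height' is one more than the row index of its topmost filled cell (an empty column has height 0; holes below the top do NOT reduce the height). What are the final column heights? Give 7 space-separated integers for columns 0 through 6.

Answer: 0 0 7 7 7 7 0

Derivation:
Drop 1: L rot1 at col 2 lands with bottom-row=0; cleared 0 line(s) (total 0); column heights now [0 0 3 1 0 0 0], max=3
Drop 2: J rot3 at col 2 lands with bottom-row=3; cleared 0 line(s) (total 0); column heights now [0 0 4 6 0 0 0], max=6
Drop 3: I rot2 at col 2 lands with bottom-row=6; cleared 0 line(s) (total 0); column heights now [0 0 7 7 7 7 0], max=7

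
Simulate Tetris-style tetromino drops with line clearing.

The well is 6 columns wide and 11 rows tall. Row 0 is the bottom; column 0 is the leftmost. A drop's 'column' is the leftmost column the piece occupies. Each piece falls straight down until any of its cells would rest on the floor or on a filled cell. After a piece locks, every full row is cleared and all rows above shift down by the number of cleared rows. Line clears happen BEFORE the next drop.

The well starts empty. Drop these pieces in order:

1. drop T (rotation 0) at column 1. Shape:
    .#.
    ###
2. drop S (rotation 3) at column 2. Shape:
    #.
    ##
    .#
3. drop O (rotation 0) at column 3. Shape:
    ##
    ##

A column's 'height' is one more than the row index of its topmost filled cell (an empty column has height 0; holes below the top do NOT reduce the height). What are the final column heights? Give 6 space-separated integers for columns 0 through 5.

Answer: 0 1 4 5 5 0

Derivation:
Drop 1: T rot0 at col 1 lands with bottom-row=0; cleared 0 line(s) (total 0); column heights now [0 1 2 1 0 0], max=2
Drop 2: S rot3 at col 2 lands with bottom-row=1; cleared 0 line(s) (total 0); column heights now [0 1 4 3 0 0], max=4
Drop 3: O rot0 at col 3 lands with bottom-row=3; cleared 0 line(s) (total 0); column heights now [0 1 4 5 5 0], max=5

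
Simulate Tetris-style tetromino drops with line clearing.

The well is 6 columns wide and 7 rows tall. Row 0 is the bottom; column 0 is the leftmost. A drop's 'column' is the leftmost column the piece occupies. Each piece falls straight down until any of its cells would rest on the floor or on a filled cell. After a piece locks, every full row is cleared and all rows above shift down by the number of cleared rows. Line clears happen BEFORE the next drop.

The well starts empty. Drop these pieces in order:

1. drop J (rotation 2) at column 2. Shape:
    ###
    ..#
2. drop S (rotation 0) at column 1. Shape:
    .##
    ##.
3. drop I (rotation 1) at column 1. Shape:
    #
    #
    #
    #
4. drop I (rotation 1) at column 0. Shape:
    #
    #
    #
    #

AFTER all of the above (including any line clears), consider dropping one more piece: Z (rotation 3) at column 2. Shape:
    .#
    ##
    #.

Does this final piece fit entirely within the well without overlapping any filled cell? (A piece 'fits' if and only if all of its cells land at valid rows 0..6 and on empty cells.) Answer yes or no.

Answer: yes

Derivation:
Drop 1: J rot2 at col 2 lands with bottom-row=0; cleared 0 line(s) (total 0); column heights now [0 0 2 2 2 0], max=2
Drop 2: S rot0 at col 1 lands with bottom-row=2; cleared 0 line(s) (total 0); column heights now [0 3 4 4 2 0], max=4
Drop 3: I rot1 at col 1 lands with bottom-row=3; cleared 0 line(s) (total 0); column heights now [0 7 4 4 2 0], max=7
Drop 4: I rot1 at col 0 lands with bottom-row=0; cleared 0 line(s) (total 0); column heights now [4 7 4 4 2 0], max=7
Test piece Z rot3 at col 2 (width 2): heights before test = [4 7 4 4 2 0]; fits = True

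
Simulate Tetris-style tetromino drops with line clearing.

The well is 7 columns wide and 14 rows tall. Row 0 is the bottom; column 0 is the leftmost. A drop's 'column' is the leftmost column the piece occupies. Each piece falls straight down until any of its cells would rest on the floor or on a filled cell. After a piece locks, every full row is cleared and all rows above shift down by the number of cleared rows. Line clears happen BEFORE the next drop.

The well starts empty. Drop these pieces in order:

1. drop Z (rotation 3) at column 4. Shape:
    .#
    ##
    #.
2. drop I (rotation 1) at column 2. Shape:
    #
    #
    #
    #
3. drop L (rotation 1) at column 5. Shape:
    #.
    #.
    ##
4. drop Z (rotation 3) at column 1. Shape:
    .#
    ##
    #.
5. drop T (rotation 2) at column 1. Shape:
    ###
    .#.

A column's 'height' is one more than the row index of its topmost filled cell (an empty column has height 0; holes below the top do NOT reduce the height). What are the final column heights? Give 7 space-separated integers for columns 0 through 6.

Drop 1: Z rot3 at col 4 lands with bottom-row=0; cleared 0 line(s) (total 0); column heights now [0 0 0 0 2 3 0], max=3
Drop 2: I rot1 at col 2 lands with bottom-row=0; cleared 0 line(s) (total 0); column heights now [0 0 4 0 2 3 0], max=4
Drop 3: L rot1 at col 5 lands with bottom-row=3; cleared 0 line(s) (total 0); column heights now [0 0 4 0 2 6 4], max=6
Drop 4: Z rot3 at col 1 lands with bottom-row=3; cleared 0 line(s) (total 0); column heights now [0 5 6 0 2 6 4], max=6
Drop 5: T rot2 at col 1 lands with bottom-row=6; cleared 0 line(s) (total 0); column heights now [0 8 8 8 2 6 4], max=8

Answer: 0 8 8 8 2 6 4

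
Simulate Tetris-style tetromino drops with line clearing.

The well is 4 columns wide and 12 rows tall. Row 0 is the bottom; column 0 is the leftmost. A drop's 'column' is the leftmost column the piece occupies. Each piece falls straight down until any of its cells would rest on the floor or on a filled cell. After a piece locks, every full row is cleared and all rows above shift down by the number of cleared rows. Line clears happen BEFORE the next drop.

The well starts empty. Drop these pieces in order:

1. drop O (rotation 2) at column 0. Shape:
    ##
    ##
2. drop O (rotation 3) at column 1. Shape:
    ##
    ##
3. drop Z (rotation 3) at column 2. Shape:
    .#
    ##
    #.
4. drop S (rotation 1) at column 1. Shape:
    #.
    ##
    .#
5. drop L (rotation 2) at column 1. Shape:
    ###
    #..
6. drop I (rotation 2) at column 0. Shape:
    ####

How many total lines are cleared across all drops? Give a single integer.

Answer: 1

Derivation:
Drop 1: O rot2 at col 0 lands with bottom-row=0; cleared 0 line(s) (total 0); column heights now [2 2 0 0], max=2
Drop 2: O rot3 at col 1 lands with bottom-row=2; cleared 0 line(s) (total 0); column heights now [2 4 4 0], max=4
Drop 3: Z rot3 at col 2 lands with bottom-row=4; cleared 0 line(s) (total 0); column heights now [2 4 6 7], max=7
Drop 4: S rot1 at col 1 lands with bottom-row=6; cleared 0 line(s) (total 0); column heights now [2 9 8 7], max=9
Drop 5: L rot2 at col 1 lands with bottom-row=9; cleared 0 line(s) (total 0); column heights now [2 11 11 11], max=11
Drop 6: I rot2 at col 0 lands with bottom-row=11; cleared 1 line(s) (total 1); column heights now [2 11 11 11], max=11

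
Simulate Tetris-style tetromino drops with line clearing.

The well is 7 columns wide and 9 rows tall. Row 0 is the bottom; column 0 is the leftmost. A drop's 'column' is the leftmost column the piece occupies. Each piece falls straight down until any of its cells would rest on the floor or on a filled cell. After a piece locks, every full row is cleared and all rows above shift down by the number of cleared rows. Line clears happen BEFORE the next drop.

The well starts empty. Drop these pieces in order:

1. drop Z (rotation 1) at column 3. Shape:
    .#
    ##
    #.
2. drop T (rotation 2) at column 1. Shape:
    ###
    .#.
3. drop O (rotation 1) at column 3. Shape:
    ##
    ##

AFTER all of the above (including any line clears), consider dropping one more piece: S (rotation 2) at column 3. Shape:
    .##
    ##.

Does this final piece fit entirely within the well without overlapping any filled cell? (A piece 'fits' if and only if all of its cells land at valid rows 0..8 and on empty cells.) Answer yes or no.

Answer: yes

Derivation:
Drop 1: Z rot1 at col 3 lands with bottom-row=0; cleared 0 line(s) (total 0); column heights now [0 0 0 2 3 0 0], max=3
Drop 2: T rot2 at col 1 lands with bottom-row=1; cleared 0 line(s) (total 0); column heights now [0 3 3 3 3 0 0], max=3
Drop 3: O rot1 at col 3 lands with bottom-row=3; cleared 0 line(s) (total 0); column heights now [0 3 3 5 5 0 0], max=5
Test piece S rot2 at col 3 (width 3): heights before test = [0 3 3 5 5 0 0]; fits = True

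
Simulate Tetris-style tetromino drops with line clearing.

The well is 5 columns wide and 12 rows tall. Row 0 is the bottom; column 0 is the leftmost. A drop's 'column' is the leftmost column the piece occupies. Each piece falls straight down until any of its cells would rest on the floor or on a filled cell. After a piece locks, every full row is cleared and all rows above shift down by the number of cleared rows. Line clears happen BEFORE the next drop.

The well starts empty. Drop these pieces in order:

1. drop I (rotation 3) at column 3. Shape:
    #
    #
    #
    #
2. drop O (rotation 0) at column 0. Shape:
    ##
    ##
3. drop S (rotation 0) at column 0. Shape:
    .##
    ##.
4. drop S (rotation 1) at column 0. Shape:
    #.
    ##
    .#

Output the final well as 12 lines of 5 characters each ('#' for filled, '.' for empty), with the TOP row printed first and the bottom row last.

Drop 1: I rot3 at col 3 lands with bottom-row=0; cleared 0 line(s) (total 0); column heights now [0 0 0 4 0], max=4
Drop 2: O rot0 at col 0 lands with bottom-row=0; cleared 0 line(s) (total 0); column heights now [2 2 0 4 0], max=4
Drop 3: S rot0 at col 0 lands with bottom-row=2; cleared 0 line(s) (total 0); column heights now [3 4 4 4 0], max=4
Drop 4: S rot1 at col 0 lands with bottom-row=4; cleared 0 line(s) (total 0); column heights now [7 6 4 4 0], max=7

Answer: .....
.....
.....
.....
.....
#....
##...
.#...
.###.
##.#.
##.#.
##.#.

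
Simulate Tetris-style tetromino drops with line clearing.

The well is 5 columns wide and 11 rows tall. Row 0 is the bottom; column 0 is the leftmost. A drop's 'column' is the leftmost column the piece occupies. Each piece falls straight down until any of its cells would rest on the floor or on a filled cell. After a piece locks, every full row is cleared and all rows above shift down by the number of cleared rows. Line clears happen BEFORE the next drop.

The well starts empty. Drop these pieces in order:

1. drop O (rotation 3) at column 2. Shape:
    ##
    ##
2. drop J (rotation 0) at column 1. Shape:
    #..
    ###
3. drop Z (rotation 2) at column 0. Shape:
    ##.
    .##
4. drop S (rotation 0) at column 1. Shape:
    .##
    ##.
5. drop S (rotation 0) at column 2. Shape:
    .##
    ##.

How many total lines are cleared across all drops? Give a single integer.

Drop 1: O rot3 at col 2 lands with bottom-row=0; cleared 0 line(s) (total 0); column heights now [0 0 2 2 0], max=2
Drop 2: J rot0 at col 1 lands with bottom-row=2; cleared 0 line(s) (total 0); column heights now [0 4 3 3 0], max=4
Drop 3: Z rot2 at col 0 lands with bottom-row=4; cleared 0 line(s) (total 0); column heights now [6 6 5 3 0], max=6
Drop 4: S rot0 at col 1 lands with bottom-row=6; cleared 0 line(s) (total 0); column heights now [6 7 8 8 0], max=8
Drop 5: S rot0 at col 2 lands with bottom-row=8; cleared 0 line(s) (total 0); column heights now [6 7 9 10 10], max=10

Answer: 0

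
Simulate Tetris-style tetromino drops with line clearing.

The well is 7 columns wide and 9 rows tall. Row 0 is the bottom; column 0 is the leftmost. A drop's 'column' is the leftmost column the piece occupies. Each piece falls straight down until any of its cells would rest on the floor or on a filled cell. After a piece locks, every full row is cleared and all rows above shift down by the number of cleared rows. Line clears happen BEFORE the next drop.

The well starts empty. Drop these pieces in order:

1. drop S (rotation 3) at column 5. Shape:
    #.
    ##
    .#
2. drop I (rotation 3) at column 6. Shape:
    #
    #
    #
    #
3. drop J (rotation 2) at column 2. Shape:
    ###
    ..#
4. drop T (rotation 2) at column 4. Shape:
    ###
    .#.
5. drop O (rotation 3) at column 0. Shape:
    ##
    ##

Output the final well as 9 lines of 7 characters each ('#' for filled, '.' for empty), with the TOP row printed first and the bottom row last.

Answer: .......
.......
.......
....###
.....##
......#
......#
.....##
##..#.#

Derivation:
Drop 1: S rot3 at col 5 lands with bottom-row=0; cleared 0 line(s) (total 0); column heights now [0 0 0 0 0 3 2], max=3
Drop 2: I rot3 at col 6 lands with bottom-row=2; cleared 0 line(s) (total 0); column heights now [0 0 0 0 0 3 6], max=6
Drop 3: J rot2 at col 2 lands with bottom-row=0; cleared 0 line(s) (total 0); column heights now [0 0 2 2 2 3 6], max=6
Drop 4: T rot2 at col 4 lands with bottom-row=5; cleared 0 line(s) (total 0); column heights now [0 0 2 2 7 7 7], max=7
Drop 5: O rot3 at col 0 lands with bottom-row=0; cleared 1 line(s) (total 1); column heights now [1 1 0 0 6 6 6], max=6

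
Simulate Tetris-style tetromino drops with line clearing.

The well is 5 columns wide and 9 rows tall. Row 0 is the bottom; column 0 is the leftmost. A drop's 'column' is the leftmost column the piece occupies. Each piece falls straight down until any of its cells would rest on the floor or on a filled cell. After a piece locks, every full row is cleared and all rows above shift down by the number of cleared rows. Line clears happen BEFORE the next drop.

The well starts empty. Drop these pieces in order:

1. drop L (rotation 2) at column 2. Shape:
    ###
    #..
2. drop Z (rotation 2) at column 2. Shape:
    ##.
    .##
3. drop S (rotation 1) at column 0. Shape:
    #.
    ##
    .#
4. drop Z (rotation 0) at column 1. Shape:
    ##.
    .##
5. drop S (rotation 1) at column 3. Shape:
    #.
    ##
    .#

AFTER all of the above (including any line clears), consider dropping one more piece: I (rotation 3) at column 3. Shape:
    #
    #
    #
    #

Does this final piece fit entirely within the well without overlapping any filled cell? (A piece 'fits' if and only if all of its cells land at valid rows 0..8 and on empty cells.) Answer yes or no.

Drop 1: L rot2 at col 2 lands with bottom-row=0; cleared 0 line(s) (total 0); column heights now [0 0 2 2 2], max=2
Drop 2: Z rot2 at col 2 lands with bottom-row=2; cleared 0 line(s) (total 0); column heights now [0 0 4 4 3], max=4
Drop 3: S rot1 at col 0 lands with bottom-row=0; cleared 1 line(s) (total 1); column heights now [2 1 3 3 2], max=3
Drop 4: Z rot0 at col 1 lands with bottom-row=3; cleared 0 line(s) (total 1); column heights now [2 5 5 4 2], max=5
Drop 5: S rot1 at col 3 lands with bottom-row=3; cleared 0 line(s) (total 1); column heights now [2 5 5 6 5], max=6
Test piece I rot3 at col 3 (width 1): heights before test = [2 5 5 6 5]; fits = False

Answer: no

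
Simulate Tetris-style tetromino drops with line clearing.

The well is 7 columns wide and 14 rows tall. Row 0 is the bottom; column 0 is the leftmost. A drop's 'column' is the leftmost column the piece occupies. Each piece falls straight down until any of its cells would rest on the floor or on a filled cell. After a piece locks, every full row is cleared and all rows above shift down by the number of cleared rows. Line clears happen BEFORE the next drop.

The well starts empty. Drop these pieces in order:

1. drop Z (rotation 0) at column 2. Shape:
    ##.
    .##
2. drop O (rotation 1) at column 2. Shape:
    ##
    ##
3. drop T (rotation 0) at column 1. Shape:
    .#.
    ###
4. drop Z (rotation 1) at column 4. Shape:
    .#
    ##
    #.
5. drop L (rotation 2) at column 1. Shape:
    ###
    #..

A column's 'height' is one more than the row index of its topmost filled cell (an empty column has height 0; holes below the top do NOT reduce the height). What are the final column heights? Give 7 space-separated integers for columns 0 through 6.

Answer: 0 7 7 7 3 4 0

Derivation:
Drop 1: Z rot0 at col 2 lands with bottom-row=0; cleared 0 line(s) (total 0); column heights now [0 0 2 2 1 0 0], max=2
Drop 2: O rot1 at col 2 lands with bottom-row=2; cleared 0 line(s) (total 0); column heights now [0 0 4 4 1 0 0], max=4
Drop 3: T rot0 at col 1 lands with bottom-row=4; cleared 0 line(s) (total 0); column heights now [0 5 6 5 1 0 0], max=6
Drop 4: Z rot1 at col 4 lands with bottom-row=1; cleared 0 line(s) (total 0); column heights now [0 5 6 5 3 4 0], max=6
Drop 5: L rot2 at col 1 lands with bottom-row=5; cleared 0 line(s) (total 0); column heights now [0 7 7 7 3 4 0], max=7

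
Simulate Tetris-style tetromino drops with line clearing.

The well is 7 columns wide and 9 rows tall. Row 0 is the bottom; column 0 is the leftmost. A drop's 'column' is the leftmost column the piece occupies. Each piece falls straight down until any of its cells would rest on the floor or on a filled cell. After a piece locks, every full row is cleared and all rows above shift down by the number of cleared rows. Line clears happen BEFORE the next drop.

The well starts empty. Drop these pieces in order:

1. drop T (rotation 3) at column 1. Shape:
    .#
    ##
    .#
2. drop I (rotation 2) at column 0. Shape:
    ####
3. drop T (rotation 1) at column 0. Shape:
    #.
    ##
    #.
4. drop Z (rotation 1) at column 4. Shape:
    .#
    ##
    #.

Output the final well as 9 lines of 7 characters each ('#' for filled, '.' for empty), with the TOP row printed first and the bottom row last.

Drop 1: T rot3 at col 1 lands with bottom-row=0; cleared 0 line(s) (total 0); column heights now [0 2 3 0 0 0 0], max=3
Drop 2: I rot2 at col 0 lands with bottom-row=3; cleared 0 line(s) (total 0); column heights now [4 4 4 4 0 0 0], max=4
Drop 3: T rot1 at col 0 lands with bottom-row=4; cleared 0 line(s) (total 0); column heights now [7 6 4 4 0 0 0], max=7
Drop 4: Z rot1 at col 4 lands with bottom-row=0; cleared 0 line(s) (total 0); column heights now [7 6 4 4 2 3 0], max=7

Answer: .......
.......
#......
##.....
#......
####...
..#..#.
.##.##.
..#.#..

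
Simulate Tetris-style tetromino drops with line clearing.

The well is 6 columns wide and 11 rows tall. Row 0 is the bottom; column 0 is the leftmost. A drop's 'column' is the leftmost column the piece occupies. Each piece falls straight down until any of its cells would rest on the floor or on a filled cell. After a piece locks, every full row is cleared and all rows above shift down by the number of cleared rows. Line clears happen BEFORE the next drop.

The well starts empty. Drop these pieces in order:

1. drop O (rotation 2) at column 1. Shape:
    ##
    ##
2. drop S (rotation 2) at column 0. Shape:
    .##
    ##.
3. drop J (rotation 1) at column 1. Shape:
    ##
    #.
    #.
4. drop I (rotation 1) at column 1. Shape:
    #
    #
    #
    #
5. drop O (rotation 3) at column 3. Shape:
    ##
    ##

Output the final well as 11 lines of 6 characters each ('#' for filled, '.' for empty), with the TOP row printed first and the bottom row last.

Answer: .#....
.#....
.#....
.#....
.##...
.#....
.#....
.##...
##....
.####.
.####.

Derivation:
Drop 1: O rot2 at col 1 lands with bottom-row=0; cleared 0 line(s) (total 0); column heights now [0 2 2 0 0 0], max=2
Drop 2: S rot2 at col 0 lands with bottom-row=2; cleared 0 line(s) (total 0); column heights now [3 4 4 0 0 0], max=4
Drop 3: J rot1 at col 1 lands with bottom-row=4; cleared 0 line(s) (total 0); column heights now [3 7 7 0 0 0], max=7
Drop 4: I rot1 at col 1 lands with bottom-row=7; cleared 0 line(s) (total 0); column heights now [3 11 7 0 0 0], max=11
Drop 5: O rot3 at col 3 lands with bottom-row=0; cleared 0 line(s) (total 0); column heights now [3 11 7 2 2 0], max=11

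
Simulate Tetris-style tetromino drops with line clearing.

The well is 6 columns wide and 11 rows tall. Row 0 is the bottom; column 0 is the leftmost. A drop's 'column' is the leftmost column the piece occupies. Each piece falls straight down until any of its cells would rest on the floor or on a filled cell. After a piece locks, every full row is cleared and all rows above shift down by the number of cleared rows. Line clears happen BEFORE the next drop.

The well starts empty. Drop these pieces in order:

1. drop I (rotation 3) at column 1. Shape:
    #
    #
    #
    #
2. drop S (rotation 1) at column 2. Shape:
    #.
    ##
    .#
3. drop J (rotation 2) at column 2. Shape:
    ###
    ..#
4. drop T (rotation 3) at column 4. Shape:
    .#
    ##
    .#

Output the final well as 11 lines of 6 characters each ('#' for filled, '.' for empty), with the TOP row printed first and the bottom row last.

Answer: ......
......
......
......
......
.....#
....##
.#####
.##.#.
.###..
.#.#..

Derivation:
Drop 1: I rot3 at col 1 lands with bottom-row=0; cleared 0 line(s) (total 0); column heights now [0 4 0 0 0 0], max=4
Drop 2: S rot1 at col 2 lands with bottom-row=0; cleared 0 line(s) (total 0); column heights now [0 4 3 2 0 0], max=4
Drop 3: J rot2 at col 2 lands with bottom-row=2; cleared 0 line(s) (total 0); column heights now [0 4 4 4 4 0], max=4
Drop 4: T rot3 at col 4 lands with bottom-row=3; cleared 0 line(s) (total 0); column heights now [0 4 4 4 5 6], max=6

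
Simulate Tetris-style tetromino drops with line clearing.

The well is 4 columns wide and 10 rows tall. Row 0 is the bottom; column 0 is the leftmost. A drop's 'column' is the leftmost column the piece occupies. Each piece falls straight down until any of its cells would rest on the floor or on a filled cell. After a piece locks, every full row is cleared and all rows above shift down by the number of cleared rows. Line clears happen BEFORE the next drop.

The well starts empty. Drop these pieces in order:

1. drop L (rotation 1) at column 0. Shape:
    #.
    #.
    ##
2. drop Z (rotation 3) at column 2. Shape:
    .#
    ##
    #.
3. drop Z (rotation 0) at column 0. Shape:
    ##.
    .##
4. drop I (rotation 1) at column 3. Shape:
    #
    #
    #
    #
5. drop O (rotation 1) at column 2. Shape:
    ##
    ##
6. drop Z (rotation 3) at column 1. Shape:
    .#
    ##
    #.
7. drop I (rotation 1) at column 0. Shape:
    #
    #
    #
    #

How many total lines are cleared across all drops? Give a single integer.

Answer: 1

Derivation:
Drop 1: L rot1 at col 0 lands with bottom-row=0; cleared 0 line(s) (total 0); column heights now [3 1 0 0], max=3
Drop 2: Z rot3 at col 2 lands with bottom-row=0; cleared 0 line(s) (total 0); column heights now [3 1 2 3], max=3
Drop 3: Z rot0 at col 0 lands with bottom-row=2; cleared 1 line(s) (total 1); column heights now [3 3 2 2], max=3
Drop 4: I rot1 at col 3 lands with bottom-row=2; cleared 0 line(s) (total 1); column heights now [3 3 2 6], max=6
Drop 5: O rot1 at col 2 lands with bottom-row=6; cleared 0 line(s) (total 1); column heights now [3 3 8 8], max=8
Drop 6: Z rot3 at col 1 lands with bottom-row=7; cleared 0 line(s) (total 1); column heights now [3 9 10 8], max=10
Drop 7: I rot1 at col 0 lands with bottom-row=3; cleared 0 line(s) (total 1); column heights now [7 9 10 8], max=10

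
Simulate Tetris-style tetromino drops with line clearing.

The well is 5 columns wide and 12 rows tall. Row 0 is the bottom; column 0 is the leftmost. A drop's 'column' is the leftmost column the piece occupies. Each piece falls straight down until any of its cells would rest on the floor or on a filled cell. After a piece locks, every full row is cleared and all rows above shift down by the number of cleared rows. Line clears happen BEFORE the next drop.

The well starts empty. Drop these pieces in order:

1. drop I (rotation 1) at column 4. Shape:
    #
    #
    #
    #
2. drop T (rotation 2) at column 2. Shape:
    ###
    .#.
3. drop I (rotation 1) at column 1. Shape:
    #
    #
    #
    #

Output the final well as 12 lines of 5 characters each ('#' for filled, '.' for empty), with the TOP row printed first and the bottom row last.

Drop 1: I rot1 at col 4 lands with bottom-row=0; cleared 0 line(s) (total 0); column heights now [0 0 0 0 4], max=4
Drop 2: T rot2 at col 2 lands with bottom-row=3; cleared 0 line(s) (total 0); column heights now [0 0 5 5 5], max=5
Drop 3: I rot1 at col 1 lands with bottom-row=0; cleared 0 line(s) (total 0); column heights now [0 4 5 5 5], max=5

Answer: .....
.....
.....
.....
.....
.....
.....
..###
.#.##
.#..#
.#..#
.#..#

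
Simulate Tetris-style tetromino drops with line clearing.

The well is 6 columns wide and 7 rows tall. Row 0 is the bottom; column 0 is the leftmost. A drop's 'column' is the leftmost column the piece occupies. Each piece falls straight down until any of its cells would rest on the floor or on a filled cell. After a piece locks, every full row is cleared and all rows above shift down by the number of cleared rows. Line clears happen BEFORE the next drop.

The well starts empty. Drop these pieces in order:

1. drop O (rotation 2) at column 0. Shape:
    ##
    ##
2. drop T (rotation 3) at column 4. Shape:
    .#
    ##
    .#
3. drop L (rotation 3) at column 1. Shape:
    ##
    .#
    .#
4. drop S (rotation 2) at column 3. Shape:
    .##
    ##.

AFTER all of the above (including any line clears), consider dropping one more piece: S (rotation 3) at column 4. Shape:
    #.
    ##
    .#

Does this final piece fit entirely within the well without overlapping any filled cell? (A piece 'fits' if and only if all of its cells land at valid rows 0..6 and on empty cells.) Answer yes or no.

Answer: yes

Derivation:
Drop 1: O rot2 at col 0 lands with bottom-row=0; cleared 0 line(s) (total 0); column heights now [2 2 0 0 0 0], max=2
Drop 2: T rot3 at col 4 lands with bottom-row=0; cleared 0 line(s) (total 0); column heights now [2 2 0 0 2 3], max=3
Drop 3: L rot3 at col 1 lands with bottom-row=0; cleared 0 line(s) (total 0); column heights now [2 3 3 0 2 3], max=3
Drop 4: S rot2 at col 3 lands with bottom-row=2; cleared 0 line(s) (total 0); column heights now [2 3 3 3 4 4], max=4
Test piece S rot3 at col 4 (width 2): heights before test = [2 3 3 3 4 4]; fits = True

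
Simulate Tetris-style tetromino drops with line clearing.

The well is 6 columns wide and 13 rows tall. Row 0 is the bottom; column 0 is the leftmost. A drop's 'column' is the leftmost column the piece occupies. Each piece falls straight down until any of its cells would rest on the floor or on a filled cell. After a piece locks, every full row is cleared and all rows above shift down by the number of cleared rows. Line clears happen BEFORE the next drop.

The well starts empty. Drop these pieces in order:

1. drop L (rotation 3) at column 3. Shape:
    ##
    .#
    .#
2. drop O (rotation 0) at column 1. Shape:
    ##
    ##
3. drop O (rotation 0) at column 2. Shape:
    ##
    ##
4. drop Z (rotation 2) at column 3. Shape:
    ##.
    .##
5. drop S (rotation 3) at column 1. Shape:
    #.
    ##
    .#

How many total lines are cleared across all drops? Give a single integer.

Answer: 0

Derivation:
Drop 1: L rot3 at col 3 lands with bottom-row=0; cleared 0 line(s) (total 0); column heights now [0 0 0 3 3 0], max=3
Drop 2: O rot0 at col 1 lands with bottom-row=0; cleared 0 line(s) (total 0); column heights now [0 2 2 3 3 0], max=3
Drop 3: O rot0 at col 2 lands with bottom-row=3; cleared 0 line(s) (total 0); column heights now [0 2 5 5 3 0], max=5
Drop 4: Z rot2 at col 3 lands with bottom-row=4; cleared 0 line(s) (total 0); column heights now [0 2 5 6 6 5], max=6
Drop 5: S rot3 at col 1 lands with bottom-row=5; cleared 0 line(s) (total 0); column heights now [0 8 7 6 6 5], max=8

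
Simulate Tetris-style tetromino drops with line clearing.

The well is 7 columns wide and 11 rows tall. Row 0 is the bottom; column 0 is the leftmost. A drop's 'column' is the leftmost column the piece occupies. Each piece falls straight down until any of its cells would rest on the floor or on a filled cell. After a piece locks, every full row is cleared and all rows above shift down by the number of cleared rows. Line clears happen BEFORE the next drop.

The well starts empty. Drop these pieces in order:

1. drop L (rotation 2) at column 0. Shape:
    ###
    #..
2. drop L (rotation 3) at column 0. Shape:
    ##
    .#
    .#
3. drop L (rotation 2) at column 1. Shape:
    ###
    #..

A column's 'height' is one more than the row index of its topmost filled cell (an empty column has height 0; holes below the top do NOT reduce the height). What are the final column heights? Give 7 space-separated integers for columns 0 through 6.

Answer: 5 7 7 7 0 0 0

Derivation:
Drop 1: L rot2 at col 0 lands with bottom-row=0; cleared 0 line(s) (total 0); column heights now [2 2 2 0 0 0 0], max=2
Drop 2: L rot3 at col 0 lands with bottom-row=2; cleared 0 line(s) (total 0); column heights now [5 5 2 0 0 0 0], max=5
Drop 3: L rot2 at col 1 lands with bottom-row=5; cleared 0 line(s) (total 0); column heights now [5 7 7 7 0 0 0], max=7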